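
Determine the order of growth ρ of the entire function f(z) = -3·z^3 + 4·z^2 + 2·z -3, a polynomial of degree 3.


|f(z)| ≤ Σ|c_k|·r^k = O(r^3) as r → ∞. Polynomial growth is O(e^{r^ε}) for every ε > 0 (since r^3/e^{r^ε} → 0), so ρ ≤ ε for all ε > 0, i.e. ρ = 0. Every nonconstant polynomial has order 0.
Therefore ρ = 0.

Order ρ = 0.


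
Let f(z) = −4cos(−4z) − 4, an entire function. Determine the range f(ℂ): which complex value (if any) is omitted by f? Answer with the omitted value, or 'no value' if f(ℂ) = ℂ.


Little Picard bounds the complement of f(ℂ) to at most one point.
cos is entire and surjective onto ℂ: for every w ∈ ℂ, cos(ζ) = w has a solution ζ ∈ ℂ (e.g., via the complex inverse arccos). With ζ = −4z this gives z = ζ/(-4). Then -4·cos(−4z) takes every value in -4·ℂ = ℂ, and adding -4 is a bijection of ℂ. So f is surjective and omits no value. (Note: only on the real line is cos bounded by [−1, 1].)

Omitted value: no value.


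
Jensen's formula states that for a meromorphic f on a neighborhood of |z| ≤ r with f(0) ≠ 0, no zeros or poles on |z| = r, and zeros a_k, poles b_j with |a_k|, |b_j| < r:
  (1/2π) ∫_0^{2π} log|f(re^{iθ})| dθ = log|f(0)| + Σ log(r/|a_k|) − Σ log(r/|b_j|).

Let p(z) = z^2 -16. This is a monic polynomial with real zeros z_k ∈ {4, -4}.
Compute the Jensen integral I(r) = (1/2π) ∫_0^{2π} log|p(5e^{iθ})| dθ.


Zeros: -4, 4; r = 5.
Inside |z| < r: -4, 4. Outside (|z| ≥ r): ∅.
p(0) = -16, so log|p(0)| = log(16) = 2.7726.
Apply Jensen: I(r) = log|p(0)| + Σ_k log(r/|z_k|), summed over zeros inside |z| < r.
  log(r/|z_k|) for z_k = 4: log(5/4) = 0.2231
  log(r/|z_k|) for z_k = -4: log(5/4) = 0.2231
Sum over inside zeros: 0.4463.
I(r) = log|p(0)| + (inside sum) = 2.7726 + 0.4463 = 3.2189.
Closed form (all zeros inside, monic): I(r) = n·log(r) = 2·log(5) = 3.2189. ✓

I(r) ≈ 3.2189.


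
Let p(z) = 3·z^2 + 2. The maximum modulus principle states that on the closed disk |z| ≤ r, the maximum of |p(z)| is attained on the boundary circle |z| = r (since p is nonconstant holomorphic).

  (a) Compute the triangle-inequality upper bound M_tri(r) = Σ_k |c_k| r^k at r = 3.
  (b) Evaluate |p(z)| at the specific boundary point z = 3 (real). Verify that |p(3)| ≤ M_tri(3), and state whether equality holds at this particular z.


Coefficients: c_0 = 2, c_1 = 0, c_2 = 3. Radius r = 3.
Part (a). Triangle bound: M_tri(r) = Σ_k |c_k| r^k
  = |2|·3^0 + |0|·3^1 + |3|·3^2
  = 2 + 0 + 27 = 29.
This bounds M(r) := max_{|z|=r} |p(z)| from above; equality holds iff all terms c_k z^k can be made to align in phase at a single z on |z|=r.
Part (b). At z = 3 (real, on the circle |z| = r):
  p(3) = (2)·3^0 + (0)·3^1 + (3)·3^2 = 29.
  |p(3)| = 29.
Since all nonzero coefficients share the same sign, |p(3)| = 29 = M_tri(3); the triangle bound is attained at z = 3, so in fact M(r) = 29.

M_tri(3) = 29; |p(3)| = 29; equality at z=3: yes.


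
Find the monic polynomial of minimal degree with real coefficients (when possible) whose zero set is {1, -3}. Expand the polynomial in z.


The polynomial is p(z) = ∏_{α ∈ S} (z − α), where S = {1, -3}.
Expanding the product yields: p(z) = z^2 + 2·z -3.
The resulting polynomial has degree 2 and real coefficients as required.

p(z) = z^2 + 2·z -3.


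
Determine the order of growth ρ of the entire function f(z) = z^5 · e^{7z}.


M(r) = max_{|z|=r} |1|·|z|^5·|e^{7z}| = 1·r^5 · e^{7r^1} (the factors attain their maxima compatibly on |z|=r). Then log M(r) = log 1 + 5·log r + 7r^1, dominated by the last term, so log log M(r) ~ 1·log r. The polynomial factor 1z^5 contributes only a log r term and does not affect the order. ρ = 1.
Therefore ρ = 1.

Order ρ = 1.


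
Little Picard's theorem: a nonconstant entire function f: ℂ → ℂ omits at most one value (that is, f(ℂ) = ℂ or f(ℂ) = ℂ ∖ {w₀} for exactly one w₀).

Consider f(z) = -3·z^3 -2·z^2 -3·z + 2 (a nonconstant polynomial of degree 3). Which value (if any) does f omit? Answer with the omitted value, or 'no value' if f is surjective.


Little Picard bounds the complement of f(ℂ) to at most one point.
For every w ∈ ℂ, the equation p(z) − w = 0 is a nonconstant polynomial in z and hence has at least one root by the fundamental theorem of algebra. So p is surjective onto ℂ, omitting no value.

Omitted value: no value.


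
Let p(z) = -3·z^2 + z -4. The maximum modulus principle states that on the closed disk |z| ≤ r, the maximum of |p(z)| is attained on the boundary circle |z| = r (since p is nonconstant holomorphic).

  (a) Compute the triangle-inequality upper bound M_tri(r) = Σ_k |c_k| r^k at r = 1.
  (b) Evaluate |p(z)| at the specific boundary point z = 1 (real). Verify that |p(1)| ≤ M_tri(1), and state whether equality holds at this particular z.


Coefficients: c_0 = -4, c_1 = 1, c_2 = -3. Radius r = 1.
Part (a). Triangle bound: M_tri(r) = Σ_k |c_k| r^k
  = |-4|·1^0 + |1|·1^1 + |-3|·1^2
  = 4 + 1 + 3 = 8.
This bounds M(r) := max_{|z|=r} |p(z)| from above; equality holds iff all terms c_k z^k can be made to align in phase at a single z on |z|=r.
Part (b). At z = 1 (real, on the circle |z| = r):
  p(1) = (-4)·1^0 + (1)·1^1 + (-3)·1^2 = -6.
  |p(1)| = 6.
Check: |p(1)| = 6 ≤ 8 = M_tri(1). ✓ Equality does not hold at z = 1 (the coefficients have mixed signs, so the terms do not all align in phase there).

M_tri(1) = 8; |p(1)| = 6; equality at z=1: no.


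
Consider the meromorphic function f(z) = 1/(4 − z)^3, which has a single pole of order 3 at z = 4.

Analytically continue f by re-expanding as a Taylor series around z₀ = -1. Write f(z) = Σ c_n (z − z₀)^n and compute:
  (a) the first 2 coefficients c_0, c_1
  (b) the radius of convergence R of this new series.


Let w = z − z₀, so z = z₀ + w.
Then 4 − z = 4 − (z₀ + w) = (4 − z₀) − w = 5 − w.
f(z) = 1/(5 − w)^3 = (1/(5)^3) · (1 − w/(5))^{−3}.
By the binomial series (1−u)^{−3} = Σ_{n≥0} C(n+2, 2) u^n for |u|<1, with u = w/(5):
  c_n = C(n+2, 2) / (5)^(n+3).
  c_0 = 1/(5)^3 = 1/125.
  c_1 = 3/(5)^4 = 3/625.
The series is valid for |w/d| < 1, i.e. |z − z₀| < |d|.
Radius of convergence: R = |4 − z₀| = |5| = 5 (distance from z₀ to the singularity z = 4).

c_0 = 1/125, c_1 = 3/625; R = 5.


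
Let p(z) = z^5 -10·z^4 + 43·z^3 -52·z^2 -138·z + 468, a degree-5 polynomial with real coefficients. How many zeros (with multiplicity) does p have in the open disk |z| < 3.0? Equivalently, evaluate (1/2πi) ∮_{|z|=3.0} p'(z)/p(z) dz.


The zeros of p are: (3 + 3i), (3 - 3i), -2, (3 + 2i), (3 - 2i).
Their magnitudes are: 4.243, 4.243, 2, 3.606, 3.606.
Zeros with |z| < R = 3.0: -2.
Count = 1.
By the argument principle, (1/2πi) ∮_{|z|=R} p'(z)/p(z) dz equals exactly this count.

Number of zeros inside |z| < 3.0: 1.


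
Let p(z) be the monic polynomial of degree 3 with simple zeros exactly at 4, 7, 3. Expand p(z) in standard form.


The polynomial is p(z) = ∏_{α ∈ S} (z − α), where S = {4, 7, 3}.
Expanding the product yields: p(z) = z^3 -14·z^2 + 61·z -84.
The resulting polynomial has degree 3 and real coefficients as required.

p(z) = z^3 -14·z^2 + 61·z -84.


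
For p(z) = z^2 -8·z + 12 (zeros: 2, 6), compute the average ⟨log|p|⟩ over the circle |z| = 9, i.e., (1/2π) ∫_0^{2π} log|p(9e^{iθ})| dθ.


Zeros: 2, 6; r = 9.
Inside |z| < r: 2, 6. Outside (|z| ≥ r): ∅.
p(0) = 12, so log|p(0)| = log(12) = 2.4849.
Apply Jensen: I(r) = log|p(0)| + Σ_k log(r/|z_k|), summed over zeros inside |z| < r.
  log(r/|z_k|) for z_k = 2: log(9/2) = 1.5041
  log(r/|z_k|) for z_k = 6: log(9/6) = 0.4055
Sum over inside zeros: 1.9095.
I(r) = log|p(0)| + (inside sum) = 2.4849 + 1.9095 = 4.3944.
Closed form (all zeros inside, monic): I(r) = n·log(r) = 2·log(9) = 4.3944. ✓

I(r) ≈ 4.3944.


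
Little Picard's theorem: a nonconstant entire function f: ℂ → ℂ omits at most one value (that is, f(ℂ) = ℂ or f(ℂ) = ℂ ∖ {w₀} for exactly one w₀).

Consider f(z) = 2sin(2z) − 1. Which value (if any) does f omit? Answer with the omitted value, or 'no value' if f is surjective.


Little Picard bounds the complement of f(ℂ) to at most one point.
sin is entire and surjective onto ℂ: for every w ∈ ℂ, sin(ζ) = w has a solution ζ ∈ ℂ (e.g., via the complex inverse arcsin). With ζ = 2z this gives z = ζ/(2). Then 2·sin(2z) takes every value in 2·ℂ = ℂ, and adding -1 is a bijection of ℂ. So f is surjective and omits no value. (Note: only on the real line is sin bounded by [−1, 1].)

Omitted value: no value.


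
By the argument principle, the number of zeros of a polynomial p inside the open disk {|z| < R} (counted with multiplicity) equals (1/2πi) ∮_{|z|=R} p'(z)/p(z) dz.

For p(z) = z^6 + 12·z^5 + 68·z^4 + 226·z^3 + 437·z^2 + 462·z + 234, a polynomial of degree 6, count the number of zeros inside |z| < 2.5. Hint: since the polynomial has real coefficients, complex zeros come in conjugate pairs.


The zeros of p are: (-1 + 1i), (-1 - 1i), (-2 + 3i), (-2 - 3i), -3, -3.
Their magnitudes are: 1.414, 1.414, 3.606, 3.606, 3, 3.
Zeros with |z| < R = 2.5: (-1 + 1i), (-1 - 1i).
Count = 2.
By the argument principle, (1/2πi) ∮_{|z|=R} p'(z)/p(z) dz equals exactly this count.

Number of zeros inside |z| < 2.5: 2.


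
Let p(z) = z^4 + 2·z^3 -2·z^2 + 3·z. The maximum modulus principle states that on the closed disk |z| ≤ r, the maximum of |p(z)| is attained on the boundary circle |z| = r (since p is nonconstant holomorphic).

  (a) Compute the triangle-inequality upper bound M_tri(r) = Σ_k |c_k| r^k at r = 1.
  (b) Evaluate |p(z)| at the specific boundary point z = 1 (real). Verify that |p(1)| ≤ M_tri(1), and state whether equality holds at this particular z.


Coefficients: c_0 = 0, c_1 = 3, c_2 = -2, c_3 = 2, c_4 = 1. Radius r = 1.
Part (a). Triangle bound: M_tri(r) = Σ_k |c_k| r^k
  = |0|·1^0 + |3|·1^1 + |-2|·1^2 + |2|·1^3 + |1|·1^4
  = 0 + 3 + 2 + 2 + 1 = 8.
This bounds M(r) := max_{|z|=r} |p(z)| from above; equality holds iff all terms c_k z^k can be made to align in phase at a single z on |z|=r.
Part (b). At z = 1 (real, on the circle |z| = r):
  p(1) = (0)·1^0 + (3)·1^1 + (-2)·1^2 + (2)·1^3 + (1)·1^4 = 4.
  |p(1)| = 4.
Check: |p(1)| = 4 ≤ 8 = M_tri(1). ✓ Equality does not hold at z = 1 (the coefficients have mixed signs, so the terms do not all align in phase there).

M_tri(1) = 8; |p(1)| = 4; equality at z=1: no.


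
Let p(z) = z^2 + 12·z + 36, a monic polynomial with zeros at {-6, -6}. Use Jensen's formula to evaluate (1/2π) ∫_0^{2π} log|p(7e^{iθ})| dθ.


Zeros: -6, -6; r = 7.
Inside |z| < r: -6, -6. Outside (|z| ≥ r): ∅.
p(0) = 36, so log|p(0)| = log(36) = 3.5835.
Apply Jensen: I(r) = log|p(0)| + Σ_k log(r/|z_k|), summed over zeros inside |z| < r.
  log(r/|z_k|) for z_k = -6: log(7/6) = 0.1542
  log(r/|z_k|) for z_k = -6: log(7/6) = 0.1542
Sum over inside zeros: 0.3083.
I(r) = log|p(0)| + (inside sum) = 3.5835 + 0.3083 = 3.8918.
Closed form (all zeros inside, monic): I(r) = n·log(r) = 2·log(7) = 3.8918. ✓

I(r) ≈ 3.8918.


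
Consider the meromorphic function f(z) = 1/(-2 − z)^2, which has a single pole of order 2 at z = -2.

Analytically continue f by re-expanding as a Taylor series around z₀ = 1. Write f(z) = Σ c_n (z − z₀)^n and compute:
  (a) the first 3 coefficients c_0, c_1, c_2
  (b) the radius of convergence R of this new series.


Let w = z − z₀, so z = z₀ + w.
Then -2 − z = -2 − (z₀ + w) = (-2 − z₀) − w = -3 − w.
f(z) = 1/(-3 − w)^2 = (1/(-3)^2) · (1 − w/(-3))^{−2}.
By the binomial series (1−u)^{−2} = Σ_{n≥0} C(n+1, 1) u^n for |u|<1, with u = w/(-3):
  c_n = C(n+1, 1) / (-3)^(n+2).
  c_0 = 1/(-3)^2 = 1/9.
  c_1 = 2/(-3)^3 = -2/27.
  c_2 = 3/(-3)^4 = 1/27.
The series is valid for |w/d| < 1, i.e. |z − z₀| < |d|.
Radius of convergence: R = |-2 − z₀| = |-3| = 3 (distance from z₀ to the singularity z = -2).

c_0 = 1/9, c_1 = -2/27, c_2 = 1/27; R = 3.


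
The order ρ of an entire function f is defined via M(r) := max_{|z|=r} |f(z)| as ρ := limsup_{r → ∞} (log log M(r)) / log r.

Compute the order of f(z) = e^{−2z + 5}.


|e^{−2z + 5}| = e^{Re(-2·z) + 5} ≤ e^{2|z|^1 + 5} = e^{2r^1 + 5} on |z| = r, so ρ ≤ 1. Choosing z on |z|=r so that -2·z is real positive (always possible by picking arg z appropriately) gives |f(z)| = e^{2r^1 + 5}, matching the bound. The additive constant 5 does not affect log log M(r) ~ 1·log r. Hence ρ = 1.
Therefore ρ = 1.

Order ρ = 1.


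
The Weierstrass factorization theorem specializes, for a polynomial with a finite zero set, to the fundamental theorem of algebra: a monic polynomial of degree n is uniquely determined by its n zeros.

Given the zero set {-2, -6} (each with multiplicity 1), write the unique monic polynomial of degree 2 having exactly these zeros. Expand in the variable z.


The polynomial is p(z) = ∏_{α ∈ S} (z − α), where S = {-2, -6}.
Expanding the product yields: p(z) = z^2 + 8·z + 12.
The resulting polynomial has degree 2 and real coefficients as required.

p(z) = z^2 + 8·z + 12.


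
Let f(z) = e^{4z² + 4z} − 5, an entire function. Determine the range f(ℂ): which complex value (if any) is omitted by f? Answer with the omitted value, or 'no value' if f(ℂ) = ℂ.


Little Picard bounds the complement of f(ℂ) to at most one point.
The exponent g(z) = 4z² + 4z is a nonconstant polynomial, hence surjective onto ℂ. So e^{g(z)} takes every value in {e^w : w ∈ ℂ} = ℂ ∖ {0}. Adding -5 shifts the range to ℂ ∖ {-5}. f omits exactly -5.

Omitted value: -5.


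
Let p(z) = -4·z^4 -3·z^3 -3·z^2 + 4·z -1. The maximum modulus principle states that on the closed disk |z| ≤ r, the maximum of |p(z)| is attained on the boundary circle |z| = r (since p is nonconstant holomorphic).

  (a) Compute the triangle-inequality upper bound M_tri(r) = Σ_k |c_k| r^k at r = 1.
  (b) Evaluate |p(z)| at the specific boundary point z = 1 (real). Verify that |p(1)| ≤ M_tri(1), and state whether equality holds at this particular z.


Coefficients: c_0 = -1, c_1 = 4, c_2 = -3, c_3 = -3, c_4 = -4. Radius r = 1.
Part (a). Triangle bound: M_tri(r) = Σ_k |c_k| r^k
  = |-1|·1^0 + |4|·1^1 + |-3|·1^2 + |-3|·1^3 + |-4|·1^4
  = 1 + 4 + 3 + 3 + 4 = 15.
This bounds M(r) := max_{|z|=r} |p(z)| from above; equality holds iff all terms c_k z^k can be made to align in phase at a single z on |z|=r.
Part (b). At z = 1 (real, on the circle |z| = r):
  p(1) = (-1)·1^0 + (4)·1^1 + (-3)·1^2 + (-3)·1^3 + (-4)·1^4 = -7.
  |p(1)| = 7.
Check: |p(1)| = 7 ≤ 15 = M_tri(1). ✓ Equality does not hold at z = 1 (the coefficients have mixed signs, so the terms do not all align in phase there).

M_tri(1) = 15; |p(1)| = 7; equality at z=1: no.


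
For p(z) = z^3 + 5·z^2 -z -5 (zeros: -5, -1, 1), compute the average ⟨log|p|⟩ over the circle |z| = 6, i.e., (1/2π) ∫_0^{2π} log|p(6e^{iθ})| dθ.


Zeros: -5, -1, 1; r = 6.
Inside |z| < r: -5, -1, 1. Outside (|z| ≥ r): ∅.
p(0) = -5, so log|p(0)| = log(5) = 1.6094.
Apply Jensen: I(r) = log|p(0)| + Σ_k log(r/|z_k|), summed over zeros inside |z| < r.
  log(r/|z_k|) for z_k = -5: log(6/5) = 0.1823
  log(r/|z_k|) for z_k = -1: log(6/1) = 1.7918
  log(r/|z_k|) for z_k = 1: log(6/1) = 1.7918
Sum over inside zeros: 3.7658.
I(r) = log|p(0)| + (inside sum) = 1.6094 + 3.7658 = 5.3753.
Closed form (all zeros inside, monic): I(r) = n·log(r) = 3·log(6) = 5.3753. ✓

I(r) ≈ 5.3753.


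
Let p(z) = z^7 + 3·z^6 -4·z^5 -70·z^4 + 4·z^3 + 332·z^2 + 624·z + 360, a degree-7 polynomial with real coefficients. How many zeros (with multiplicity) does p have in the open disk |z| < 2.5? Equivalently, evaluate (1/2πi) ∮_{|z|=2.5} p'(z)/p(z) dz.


The zeros of p are: (-3 + 3i), (-3 - 3i), (3 + 1i), (3 - 1i), (-1 + 1i), (-1 - 1i), -1.
Their magnitudes are: 4.243, 4.243, 3.162, 3.162, 1.414, 1.414, 1.
Zeros with |z| < R = 2.5: (-1 + 1i), (-1 - 1i), -1.
Count = 3.
By the argument principle, (1/2πi) ∮_{|z|=R} p'(z)/p(z) dz equals exactly this count.

Number of zeros inside |z| < 2.5: 3.


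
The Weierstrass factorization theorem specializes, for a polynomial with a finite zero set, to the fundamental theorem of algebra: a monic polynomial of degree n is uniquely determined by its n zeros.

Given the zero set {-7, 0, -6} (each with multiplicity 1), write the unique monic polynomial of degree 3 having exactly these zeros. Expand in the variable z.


The polynomial is p(z) = ∏_{α ∈ S} (z − α), where S = {-7, 0, -6}.
Expanding the product yields: p(z) = z^3 + 13·z^2 + 42·z.
The resulting polynomial has degree 3 and real coefficients as required.

p(z) = z^3 + 13·z^2 + 42·z.


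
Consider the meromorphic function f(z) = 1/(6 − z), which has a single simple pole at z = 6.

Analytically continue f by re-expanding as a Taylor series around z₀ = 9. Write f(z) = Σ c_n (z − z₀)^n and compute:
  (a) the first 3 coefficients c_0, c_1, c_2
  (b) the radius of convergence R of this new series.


Let w = z − z₀, so z = z₀ + w.
Then 6 − z = 6 − (z₀ + w) = (6 − z₀) − w = -3 − w.
f(z) = 1/(-3 − w) = (1/(-3)) · 1/(1 − w/(-3)) = Σ_{n≥0} w^n / (-3)^(n+1).
So c_n = 1/(-3)^(n+1):
  c_0 = 1/(-3)^1 = -1/3.
  c_1 = 1/(-3)^2 = 1/9.
  c_2 = 1/(-3)^3 = -1/27.
The series is valid for |w/d| < 1, i.e. |z − z₀| < |d|.
Radius of convergence: R = |6 − z₀| = |-3| = 3 (distance from z₀ to the singularity z = 6).

c_0 = -1/3, c_1 = 1/9, c_2 = -1/27; R = 3.


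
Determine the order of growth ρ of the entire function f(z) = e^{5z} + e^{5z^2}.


Each summand is entire of order 1 and 2 respectively (as in the single-exponential case). The order of a sum is at most the max of the orders, so ρ ≤ 2. For the lower bound: on |z|=r choose arg z so that 5z^2 is real positive; then |e^{5z^2}| = e^{5r^2} while |e^{5z}| ≤ e^{5r^1} = o(e^{5r^2}). So |f| ≥ e^{5r^2}(1 − o(1)) and ρ ≥ 2. Hence ρ = max(1, 2) = 2.
Therefore ρ = 2.

Order ρ = 2.


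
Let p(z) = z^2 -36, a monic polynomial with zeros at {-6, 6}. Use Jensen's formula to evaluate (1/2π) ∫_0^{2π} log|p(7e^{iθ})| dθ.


Zeros: -6, 6; r = 7.
Inside |z| < r: -6, 6. Outside (|z| ≥ r): ∅.
p(0) = -36, so log|p(0)| = log(36) = 3.5835.
Apply Jensen: I(r) = log|p(0)| + Σ_k log(r/|z_k|), summed over zeros inside |z| < r.
  log(r/|z_k|) for z_k = -6: log(7/6) = 0.1542
  log(r/|z_k|) for z_k = 6: log(7/6) = 0.1542
Sum over inside zeros: 0.3083.
I(r) = log|p(0)| + (inside sum) = 3.5835 + 0.3083 = 3.8918.
Closed form (all zeros inside, monic): I(r) = n·log(r) = 2·log(7) = 3.8918. ✓

I(r) ≈ 3.8918.


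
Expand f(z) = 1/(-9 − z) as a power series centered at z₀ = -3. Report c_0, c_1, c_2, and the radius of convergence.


Let w = z − z₀, so z = z₀ + w.
Then -9 − z = -9 − (z₀ + w) = (-9 − z₀) − w = -6 − w.
f(z) = 1/(-6 − w) = (1/(-6)) · 1/(1 − w/(-6)) = Σ_{n≥0} w^n / (-6)^(n+1).
So c_n = 1/(-6)^(n+1):
  c_0 = 1/(-6)^1 = -1/6.
  c_1 = 1/(-6)^2 = 1/36.
  c_2 = 1/(-6)^3 = -1/216.
The series is valid for |w/d| < 1, i.e. |z − z₀| < |d|.
Radius of convergence: R = |-9 − z₀| = |-6| = 6 (distance from z₀ to the singularity z = -9).

c_0 = -1/6, c_1 = 1/36, c_2 = -1/216; R = 6.


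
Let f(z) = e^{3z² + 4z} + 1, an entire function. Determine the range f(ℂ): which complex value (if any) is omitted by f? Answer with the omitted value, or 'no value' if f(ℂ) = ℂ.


Little Picard bounds the complement of f(ℂ) to at most one point.
The exponent g(z) = 3z² + 4z is a nonconstant polynomial, hence surjective onto ℂ. So e^{g(z)} takes every value in {e^w : w ∈ ℂ} = ℂ ∖ {0}. Adding 1 shifts the range to ℂ ∖ {1}. f omits exactly 1.

Omitted value: 1.


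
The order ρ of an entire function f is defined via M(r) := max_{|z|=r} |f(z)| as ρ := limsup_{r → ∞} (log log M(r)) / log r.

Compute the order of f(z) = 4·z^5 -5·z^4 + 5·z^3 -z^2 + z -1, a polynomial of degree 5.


|f(z)| ≤ Σ|c_k|·r^k = O(r^5) as r → ∞. Polynomial growth is O(e^{r^ε}) for every ε > 0 (since r^5/e^{r^ε} → 0), so ρ ≤ ε for all ε > 0, i.e. ρ = 0. Every nonconstant polynomial has order 0.
Therefore ρ = 0.

Order ρ = 0.


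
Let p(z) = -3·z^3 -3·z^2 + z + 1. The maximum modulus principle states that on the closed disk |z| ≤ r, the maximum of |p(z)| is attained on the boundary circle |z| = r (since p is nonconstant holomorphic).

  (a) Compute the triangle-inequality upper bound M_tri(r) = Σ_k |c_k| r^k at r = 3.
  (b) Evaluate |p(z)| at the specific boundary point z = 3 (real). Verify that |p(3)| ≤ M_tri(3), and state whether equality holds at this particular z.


Coefficients: c_0 = 1, c_1 = 1, c_2 = -3, c_3 = -3. Radius r = 3.
Part (a). Triangle bound: M_tri(r) = Σ_k |c_k| r^k
  = |1|·3^0 + |1|·3^1 + |-3|·3^2 + |-3|·3^3
  = 1 + 3 + 27 + 81 = 112.
This bounds M(r) := max_{|z|=r} |p(z)| from above; equality holds iff all terms c_k z^k can be made to align in phase at a single z on |z|=r.
Part (b). At z = 3 (real, on the circle |z| = r):
  p(3) = (1)·3^0 + (1)·3^1 + (-3)·3^2 + (-3)·3^3 = -104.
  |p(3)| = 104.
Check: |p(3)| = 104 ≤ 112 = M_tri(3). ✓ Equality does not hold at z = 3 (the coefficients have mixed signs, so the terms do not all align in phase there).

M_tri(3) = 112; |p(3)| = 104; equality at z=3: no.


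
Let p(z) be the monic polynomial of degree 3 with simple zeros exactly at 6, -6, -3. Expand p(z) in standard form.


The polynomial is p(z) = ∏_{α ∈ S} (z − α), where S = {6, -6, -3}.
Expanding the product yields: p(z) = z^3 + 3·z^2 -36·z -108.
The resulting polynomial has degree 3 and real coefficients as required.

p(z) = z^3 + 3·z^2 -36·z -108.


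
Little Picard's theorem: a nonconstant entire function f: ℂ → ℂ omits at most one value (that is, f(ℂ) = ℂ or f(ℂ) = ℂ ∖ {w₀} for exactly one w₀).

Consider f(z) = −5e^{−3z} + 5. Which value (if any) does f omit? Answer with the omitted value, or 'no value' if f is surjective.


Little Picard bounds the complement of f(ℂ) to at most one point.
e^{−3z} is never zero on ℂ, so -5·e^{−3z} takes every value in ℂ ∖ {0}. Adding 5 shifts the range to ℂ ∖ {5}. Thus f omits exactly the value 5.

Omitted value: 5.


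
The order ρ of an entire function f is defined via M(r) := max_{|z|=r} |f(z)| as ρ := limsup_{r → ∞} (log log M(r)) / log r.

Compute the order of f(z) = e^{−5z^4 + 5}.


|e^{−5z^4 + 5}| = e^{Re(-5·z^4) + 5} ≤ e^{5|z|^4 + 5} = e^{5r^4 + 5} on |z| = r, so ρ ≤ 4. Choosing z on |z|=r so that -5·z^4 is real positive (always possible by picking arg z appropriately) gives |f(z)| = e^{5r^4 + 5}, matching the bound. The additive constant 5 does not affect log log M(r) ~ 4·log r. Hence ρ = 4.
Therefore ρ = 4.

Order ρ = 4.


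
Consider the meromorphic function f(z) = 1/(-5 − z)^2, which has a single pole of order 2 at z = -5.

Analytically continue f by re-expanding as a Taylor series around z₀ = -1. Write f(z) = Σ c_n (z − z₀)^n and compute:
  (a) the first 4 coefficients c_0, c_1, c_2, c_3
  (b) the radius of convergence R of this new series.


Let w = z − z₀, so z = z₀ + w.
Then -5 − z = -5 − (z₀ + w) = (-5 − z₀) − w = -4 − w.
f(z) = 1/(-4 − w)^2 = (1/(-4)^2) · (1 − w/(-4))^{−2}.
By the binomial series (1−u)^{−2} = Σ_{n≥0} C(n+1, 1) u^n for |u|<1, with u = w/(-4):
  c_n = C(n+1, 1) / (-4)^(n+2).
  c_0 = 1/(-4)^2 = 1/16.
  c_1 = 2/(-4)^3 = -1/32.
  c_2 = 3/(-4)^4 = 3/256.
  c_3 = 4/(-4)^5 = -1/256.
The series is valid for |w/d| < 1, i.e. |z − z₀| < |d|.
Radius of convergence: R = |-5 − z₀| = |-4| = 4 (distance from z₀ to the singularity z = -5).

c_0 = 1/16, c_1 = -1/32, c_2 = 3/256, c_3 = -1/256; R = 4.


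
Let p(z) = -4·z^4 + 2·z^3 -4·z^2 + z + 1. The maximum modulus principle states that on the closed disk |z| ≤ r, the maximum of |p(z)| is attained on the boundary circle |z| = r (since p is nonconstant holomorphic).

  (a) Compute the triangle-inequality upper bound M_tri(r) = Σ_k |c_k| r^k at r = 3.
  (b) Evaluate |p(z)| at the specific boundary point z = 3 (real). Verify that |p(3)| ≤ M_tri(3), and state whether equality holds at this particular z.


Coefficients: c_0 = 1, c_1 = 1, c_2 = -4, c_3 = 2, c_4 = -4. Radius r = 3.
Part (a). Triangle bound: M_tri(r) = Σ_k |c_k| r^k
  = |1|·3^0 + |1|·3^1 + |-4|·3^2 + |2|·3^3 + |-4|·3^4
  = 1 + 3 + 36 + 54 + 324 = 418.
This bounds M(r) := max_{|z|=r} |p(z)| from above; equality holds iff all terms c_k z^k can be made to align in phase at a single z on |z|=r.
Part (b). At z = 3 (real, on the circle |z| = r):
  p(3) = (1)·3^0 + (1)·3^1 + (-4)·3^2 + (2)·3^3 + (-4)·3^4 = -302.
  |p(3)| = 302.
Check: |p(3)| = 302 ≤ 418 = M_tri(3). ✓ Equality does not hold at z = 3 (the coefficients have mixed signs, so the terms do not all align in phase there).

M_tri(3) = 418; |p(3)| = 302; equality at z=3: no.


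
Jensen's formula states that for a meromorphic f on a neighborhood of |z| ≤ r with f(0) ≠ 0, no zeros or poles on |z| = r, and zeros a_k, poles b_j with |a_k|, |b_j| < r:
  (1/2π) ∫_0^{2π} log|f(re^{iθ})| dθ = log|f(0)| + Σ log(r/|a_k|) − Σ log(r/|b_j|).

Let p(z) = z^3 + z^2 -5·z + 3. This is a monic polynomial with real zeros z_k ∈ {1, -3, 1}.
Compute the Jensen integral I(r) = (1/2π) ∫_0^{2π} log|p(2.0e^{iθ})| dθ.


Zeros: -3, 1, 1; r = 2.0.
Inside |z| < r: 1, 1. Outside (|z| ≥ r): -3.
p(0) = 3, so log|p(0)| = log(3) = 1.0986.
Apply Jensen: I(r) = log|p(0)| + Σ_k log(r/|z_k|), summed over zeros inside |z| < r.
  log(r/|z_k|) for z_k = 1: log(2.0/1) = 0.6931
  log(r/|z_k|) for z_k = 1: log(2.0/1) = 0.6931
  Outside zeros (-3) contribute nothing to the Jensen sum.
Sum over inside zeros: 1.3863.
I(r) = log|p(0)| + (inside sum) = 1.0986 + 1.3863 = 2.4849.
Note: since some zeros are outside |z| ≤ r, the simplified n·log(r) form does NOT apply — only the inside zeros contribute.

I(r) ≈ 2.4849.


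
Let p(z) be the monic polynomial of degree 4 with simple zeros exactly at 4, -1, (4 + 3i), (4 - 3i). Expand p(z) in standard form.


The polynomial is p(z) = ∏_{α ∈ S} (z − α), where S = {4, -1, (4 + 3i), (4 - 3i)}.
Expanding the product yields: p(z) = z^4 -11·z^3 + 45·z^2 -43·z -100.
Note conjugate pairs combine to real quadratics: (z − (4+3i))(z − (4−3i)) = z² − 8z + 25.
The resulting polynomial has degree 4 and real coefficients as required.

p(z) = z^4 -11·z^3 + 45·z^2 -43·z -100.


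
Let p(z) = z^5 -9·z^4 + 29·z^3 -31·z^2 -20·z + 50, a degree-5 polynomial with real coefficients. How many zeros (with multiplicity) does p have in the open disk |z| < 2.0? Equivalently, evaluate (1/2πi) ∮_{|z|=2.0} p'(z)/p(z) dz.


The zeros of p are: -1, (2 + 1i), (2 - 1i), (3 + 1i), (3 - 1i).
Their magnitudes are: 1, 2.236, 2.236, 3.162, 3.162.
Zeros with |z| < R = 2.0: -1.
Count = 1.
By the argument principle, (1/2πi) ∮_{|z|=R} p'(z)/p(z) dz equals exactly this count.

Number of zeros inside |z| < 2.0: 1.


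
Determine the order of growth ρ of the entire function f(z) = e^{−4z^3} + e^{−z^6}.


Each summand is entire of order 3 and 6 respectively (as in the single-exponential case). The order of a sum is at most the max of the orders, so ρ ≤ 6. For the lower bound: on |z|=r choose arg z so that -1z^6 is real positive; then |e^{-1z^6}| = e^{1r^6} while |e^{-4z^3}| ≤ e^{4r^3} = o(e^{1r^6}). So |f| ≥ e^{1r^6}(1 − o(1)) and ρ ≥ 6. Hence ρ = max(3, 6) = 6.
Therefore ρ = 6.

Order ρ = 6.


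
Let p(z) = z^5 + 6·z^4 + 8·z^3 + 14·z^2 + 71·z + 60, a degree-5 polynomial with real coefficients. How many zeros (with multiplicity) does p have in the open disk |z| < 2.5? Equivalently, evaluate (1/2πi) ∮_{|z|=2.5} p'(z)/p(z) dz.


The zeros of p are: -1, (1 + 2i), (1 - 2i), -3, -4.
Their magnitudes are: 1, 2.236, 2.236, 3, 4.
Zeros with |z| < R = 2.5: -1, (1 + 2i), (1 - 2i).
Count = 3.
By the argument principle, (1/2πi) ∮_{|z|=R} p'(z)/p(z) dz equals exactly this count.

Number of zeros inside |z| < 2.5: 3.


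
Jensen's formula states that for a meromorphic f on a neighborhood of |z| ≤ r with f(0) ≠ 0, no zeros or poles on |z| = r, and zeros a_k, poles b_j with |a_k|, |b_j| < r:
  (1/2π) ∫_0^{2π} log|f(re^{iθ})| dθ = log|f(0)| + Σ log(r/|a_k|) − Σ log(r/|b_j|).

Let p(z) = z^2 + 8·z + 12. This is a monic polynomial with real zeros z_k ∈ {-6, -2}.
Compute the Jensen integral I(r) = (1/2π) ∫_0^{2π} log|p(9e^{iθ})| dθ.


Zeros: -6, -2; r = 9.
Inside |z| < r: -6, -2. Outside (|z| ≥ r): ∅.
p(0) = 12, so log|p(0)| = log(12) = 2.4849.
Apply Jensen: I(r) = log|p(0)| + Σ_k log(r/|z_k|), summed over zeros inside |z| < r.
  log(r/|z_k|) for z_k = -6: log(9/6) = 0.4055
  log(r/|z_k|) for z_k = -2: log(9/2) = 1.5041
Sum over inside zeros: 1.9095.
I(r) = log|p(0)| + (inside sum) = 2.4849 + 1.9095 = 4.3944.
Closed form (all zeros inside, monic): I(r) = n·log(r) = 2·log(9) = 4.3944. ✓

I(r) ≈ 4.3944.


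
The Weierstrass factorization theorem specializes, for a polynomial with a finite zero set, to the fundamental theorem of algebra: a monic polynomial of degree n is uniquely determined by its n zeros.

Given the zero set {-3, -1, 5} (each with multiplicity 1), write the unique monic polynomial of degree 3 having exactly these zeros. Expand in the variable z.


The polynomial is p(z) = ∏_{α ∈ S} (z − α), where S = {-3, -1, 5}.
Expanding the product yields: p(z) = z^3 -z^2 -17·z -15.
The resulting polynomial has degree 3 and real coefficients as required.

p(z) = z^3 -z^2 -17·z -15.


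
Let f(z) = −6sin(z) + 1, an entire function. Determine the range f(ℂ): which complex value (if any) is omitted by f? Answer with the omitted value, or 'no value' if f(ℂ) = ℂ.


Little Picard bounds the complement of f(ℂ) to at most one point.
sin is entire and surjective onto ℂ: for every w ∈ ℂ, sin(ζ) = w has a solution ζ ∈ ℂ (e.g., via the complex inverse arcsin). With ζ = z this gives z = ζ/(1). Then -6·sin(z) takes every value in -6·ℂ = ℂ, and adding 1 is a bijection of ℂ. So f is surjective and omits no value. (Note: only on the real line is sin bounded by [−1, 1].)

Omitted value: no value.


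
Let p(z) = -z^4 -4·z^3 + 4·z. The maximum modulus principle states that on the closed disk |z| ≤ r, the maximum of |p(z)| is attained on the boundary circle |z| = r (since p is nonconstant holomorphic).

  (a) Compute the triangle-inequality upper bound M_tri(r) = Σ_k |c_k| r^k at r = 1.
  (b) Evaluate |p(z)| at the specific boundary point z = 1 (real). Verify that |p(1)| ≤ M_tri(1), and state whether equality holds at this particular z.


Coefficients: c_0 = 0, c_1 = 4, c_2 = 0, c_3 = -4, c_4 = -1. Radius r = 1.
Part (a). Triangle bound: M_tri(r) = Σ_k |c_k| r^k
  = |0|·1^0 + |4|·1^1 + |0|·1^2 + |-4|·1^3 + |-1|·1^4
  = 0 + 4 + 0 + 4 + 1 = 9.
This bounds M(r) := max_{|z|=r} |p(z)| from above; equality holds iff all terms c_k z^k can be made to align in phase at a single z on |z|=r.
Part (b). At z = 1 (real, on the circle |z| = r):
  p(1) = (0)·1^0 + (4)·1^1 + (0)·1^2 + (-4)·1^3 + (-1)·1^4 = -1.
  |p(1)| = 1.
Check: |p(1)| = 1 ≤ 9 = M_tri(1). ✓ Equality does not hold at z = 1 (the coefficients have mixed signs, so the terms do not all align in phase there).

M_tri(1) = 9; |p(1)| = 1; equality at z=1: no.


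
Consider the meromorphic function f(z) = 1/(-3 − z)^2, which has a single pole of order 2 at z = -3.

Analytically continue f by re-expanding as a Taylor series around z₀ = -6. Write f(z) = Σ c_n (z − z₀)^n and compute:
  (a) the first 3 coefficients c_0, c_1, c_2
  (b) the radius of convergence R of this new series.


Let w = z − z₀, so z = z₀ + w.
Then -3 − z = -3 − (z₀ + w) = (-3 − z₀) − w = 3 − w.
f(z) = 1/(3 − w)^2 = (1/(3)^2) · (1 − w/(3))^{−2}.
By the binomial series (1−u)^{−2} = Σ_{n≥0} C(n+1, 1) u^n for |u|<1, with u = w/(3):
  c_n = C(n+1, 1) / (3)^(n+2).
  c_0 = 1/(3)^2 = 1/9.
  c_1 = 2/(3)^3 = 2/27.
  c_2 = 3/(3)^4 = 1/27.
The series is valid for |w/d| < 1, i.e. |z − z₀| < |d|.
Radius of convergence: R = |-3 − z₀| = |3| = 3 (distance from z₀ to the singularity z = -3).

c_0 = 1/9, c_1 = 2/27, c_2 = 1/27; R = 3.


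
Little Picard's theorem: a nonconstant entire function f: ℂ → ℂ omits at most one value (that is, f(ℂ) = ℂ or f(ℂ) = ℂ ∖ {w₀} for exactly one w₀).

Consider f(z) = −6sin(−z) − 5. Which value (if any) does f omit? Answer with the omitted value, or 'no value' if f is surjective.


Little Picard bounds the complement of f(ℂ) to at most one point.
sin is entire and surjective onto ℂ: for every w ∈ ℂ, sin(ζ) = w has a solution ζ ∈ ℂ (e.g., via the complex inverse arcsin). With ζ = −z this gives z = ζ/(-1). Then -6·sin(−z) takes every value in -6·ℂ = ℂ, and adding -5 is a bijection of ℂ. So f is surjective and omits no value. (Note: only on the real line is sin bounded by [−1, 1].)

Omitted value: no value.


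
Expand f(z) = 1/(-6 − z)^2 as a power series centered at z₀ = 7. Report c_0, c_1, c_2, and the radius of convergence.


Let w = z − z₀, so z = z₀ + w.
Then -6 − z = -6 − (z₀ + w) = (-6 − z₀) − w = -13 − w.
f(z) = 1/(-13 − w)^2 = (1/(-13)^2) · (1 − w/(-13))^{−2}.
By the binomial series (1−u)^{−2} = Σ_{n≥0} C(n+1, 1) u^n for |u|<1, with u = w/(-13):
  c_n = C(n+1, 1) / (-13)^(n+2).
  c_0 = 1/(-13)^2 = 1/169.
  c_1 = 2/(-13)^3 = -2/2197.
  c_2 = 3/(-13)^4 = 3/28561.
The series is valid for |w/d| < 1, i.e. |z − z₀| < |d|.
Radius of convergence: R = |-6 − z₀| = |-13| = 13 (distance from z₀ to the singularity z = -6).

c_0 = 1/169, c_1 = -2/2197, c_2 = 3/28561; R = 13.


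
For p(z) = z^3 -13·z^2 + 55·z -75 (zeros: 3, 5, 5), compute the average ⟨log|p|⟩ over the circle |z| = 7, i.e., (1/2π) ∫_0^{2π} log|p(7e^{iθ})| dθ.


Zeros: 3, 5, 5; r = 7.
Inside |z| < r: 3, 5, 5. Outside (|z| ≥ r): ∅.
p(0) = -75, so log|p(0)| = log(75) = 4.3175.
Apply Jensen: I(r) = log|p(0)| + Σ_k log(r/|z_k|), summed over zeros inside |z| < r.
  log(r/|z_k|) for z_k = 3: log(7/3) = 0.8473
  log(r/|z_k|) for z_k = 5: log(7/5) = 0.3365
  log(r/|z_k|) for z_k = 5: log(7/5) = 0.3365
Sum over inside zeros: 1.5202.
I(r) = log|p(0)| + (inside sum) = 4.3175 + 1.5202 = 5.8377.
Closed form (all zeros inside, monic): I(r) = n·log(r) = 3·log(7) = 5.8377. ✓

I(r) ≈ 5.8377.


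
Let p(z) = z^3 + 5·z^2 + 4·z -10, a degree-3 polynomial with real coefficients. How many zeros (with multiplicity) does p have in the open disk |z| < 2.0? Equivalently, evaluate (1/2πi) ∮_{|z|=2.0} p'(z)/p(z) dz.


The zeros of p are: 1, (-3 + 1i), (-3 - 1i).
Their magnitudes are: 1, 3.162, 3.162.
Zeros with |z| < R = 2.0: 1.
Count = 1.
By the argument principle, (1/2πi) ∮_{|z|=R} p'(z)/p(z) dz equals exactly this count.

Number of zeros inside |z| < 2.0: 1.


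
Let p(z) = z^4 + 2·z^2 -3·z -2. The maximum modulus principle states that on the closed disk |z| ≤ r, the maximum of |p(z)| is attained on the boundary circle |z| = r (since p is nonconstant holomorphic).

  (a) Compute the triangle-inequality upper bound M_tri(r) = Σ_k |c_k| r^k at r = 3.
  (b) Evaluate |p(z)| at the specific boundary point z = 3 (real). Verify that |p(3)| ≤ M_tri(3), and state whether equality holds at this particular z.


Coefficients: c_0 = -2, c_1 = -3, c_2 = 2, c_3 = 0, c_4 = 1. Radius r = 3.
Part (a). Triangle bound: M_tri(r) = Σ_k |c_k| r^k
  = |-2|·3^0 + |-3|·3^1 + |2|·3^2 + |0|·3^3 + |1|·3^4
  = 2 + 9 + 18 + 0 + 81 = 110.
This bounds M(r) := max_{|z|=r} |p(z)| from above; equality holds iff all terms c_k z^k can be made to align in phase at a single z on |z|=r.
Part (b). At z = 3 (real, on the circle |z| = r):
  p(3) = (-2)·3^0 + (-3)·3^1 + (2)·3^2 + (0)·3^3 + (1)·3^4 = 88.
  |p(3)| = 88.
Check: |p(3)| = 88 ≤ 110 = M_tri(3). ✓ Equality does not hold at z = 3 (the coefficients have mixed signs, so the terms do not all align in phase there).

M_tri(3) = 110; |p(3)| = 88; equality at z=3: no.


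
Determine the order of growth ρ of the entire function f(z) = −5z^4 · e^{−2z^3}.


M(r) = max_{|z|=r} |-5|·|z|^4·|e^{−2z^3}| = 5·r^4 · e^{2r^3} (the factors attain their maxima compatibly on |z|=r). Then log M(r) = log 5 + 4·log r + 2r^3, dominated by the last term, so log log M(r) ~ 3·log r. The polynomial factor -5z^4 contributes only a log r term and does not affect the order. ρ = 3.
Therefore ρ = 3.

Order ρ = 3.


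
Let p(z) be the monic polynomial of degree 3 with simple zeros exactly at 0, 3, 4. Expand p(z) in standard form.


The polynomial is p(z) = ∏_{α ∈ S} (z − α), where S = {0, 3, 4}.
Expanding the product yields: p(z) = z^3 -7·z^2 + 12·z.
The resulting polynomial has degree 3 and real coefficients as required.

p(z) = z^3 -7·z^2 + 12·z.


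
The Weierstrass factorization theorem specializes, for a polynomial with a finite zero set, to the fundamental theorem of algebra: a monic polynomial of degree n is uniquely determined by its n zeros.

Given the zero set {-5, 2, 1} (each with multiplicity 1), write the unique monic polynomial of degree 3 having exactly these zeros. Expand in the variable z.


The polynomial is p(z) = ∏_{α ∈ S} (z − α), where S = {-5, 2, 1}.
Expanding the product yields: p(z) = z^3 + 2·z^2 -13·z + 10.
The resulting polynomial has degree 3 and real coefficients as required.

p(z) = z^3 + 2·z^2 -13·z + 10.


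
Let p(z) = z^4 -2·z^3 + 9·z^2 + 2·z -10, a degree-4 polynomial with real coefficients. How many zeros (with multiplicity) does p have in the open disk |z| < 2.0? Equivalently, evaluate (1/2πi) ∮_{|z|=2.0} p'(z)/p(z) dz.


The zeros of p are: -1, 1, (1 + 3i), (1 - 3i).
Their magnitudes are: 1, 1, 3.162, 3.162.
Zeros with |z| < R = 2.0: -1, 1.
Count = 2.
By the argument principle, (1/2πi) ∮_{|z|=R} p'(z)/p(z) dz equals exactly this count.

Number of zeros inside |z| < 2.0: 2.


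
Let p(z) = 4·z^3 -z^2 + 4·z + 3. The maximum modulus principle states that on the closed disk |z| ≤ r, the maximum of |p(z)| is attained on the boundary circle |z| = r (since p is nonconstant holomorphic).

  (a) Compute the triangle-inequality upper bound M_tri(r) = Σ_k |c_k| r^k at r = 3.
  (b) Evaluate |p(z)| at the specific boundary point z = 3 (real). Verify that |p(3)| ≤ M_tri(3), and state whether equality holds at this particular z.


Coefficients: c_0 = 3, c_1 = 4, c_2 = -1, c_3 = 4. Radius r = 3.
Part (a). Triangle bound: M_tri(r) = Σ_k |c_k| r^k
  = |3|·3^0 + |4|·3^1 + |-1|·3^2 + |4|·3^3
  = 3 + 12 + 9 + 108 = 132.
This bounds M(r) := max_{|z|=r} |p(z)| from above; equality holds iff all terms c_k z^k can be made to align in phase at a single z on |z|=r.
Part (b). At z = 3 (real, on the circle |z| = r):
  p(3) = (3)·3^0 + (4)·3^1 + (-1)·3^2 + (4)·3^3 = 114.
  |p(3)| = 114.
Check: |p(3)| = 114 ≤ 132 = M_tri(3). ✓ Equality does not hold at z = 3 (the coefficients have mixed signs, so the terms do not all align in phase there).

M_tri(3) = 132; |p(3)| = 114; equality at z=3: no.


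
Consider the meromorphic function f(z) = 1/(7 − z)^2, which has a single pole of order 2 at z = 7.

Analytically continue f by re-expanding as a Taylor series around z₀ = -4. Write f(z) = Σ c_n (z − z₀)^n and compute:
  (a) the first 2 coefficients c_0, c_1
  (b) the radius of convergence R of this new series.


Let w = z − z₀, so z = z₀ + w.
Then 7 − z = 7 − (z₀ + w) = (7 − z₀) − w = 11 − w.
f(z) = 1/(11 − w)^2 = (1/(11)^2) · (1 − w/(11))^{−2}.
By the binomial series (1−u)^{−2} = Σ_{n≥0} C(n+1, 1) u^n for |u|<1, with u = w/(11):
  c_n = C(n+1, 1) / (11)^(n+2).
  c_0 = 1/(11)^2 = 1/121.
  c_1 = 2/(11)^3 = 2/1331.
The series is valid for |w/d| < 1, i.e. |z − z₀| < |d|.
Radius of convergence: R = |7 − z₀| = |11| = 11 (distance from z₀ to the singularity z = 7).

c_0 = 1/121, c_1 = 2/1331; R = 11.


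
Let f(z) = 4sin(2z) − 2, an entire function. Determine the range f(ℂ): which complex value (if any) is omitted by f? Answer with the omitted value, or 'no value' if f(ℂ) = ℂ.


Little Picard bounds the complement of f(ℂ) to at most one point.
sin is entire and surjective onto ℂ: for every w ∈ ℂ, sin(ζ) = w has a solution ζ ∈ ℂ (e.g., via the complex inverse arcsin). With ζ = 2z this gives z = ζ/(2). Then 4·sin(2z) takes every value in 4·ℂ = ℂ, and adding -2 is a bijection of ℂ. So f is surjective and omits no value. (Note: only on the real line is sin bounded by [−1, 1].)

Omitted value: no value.
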